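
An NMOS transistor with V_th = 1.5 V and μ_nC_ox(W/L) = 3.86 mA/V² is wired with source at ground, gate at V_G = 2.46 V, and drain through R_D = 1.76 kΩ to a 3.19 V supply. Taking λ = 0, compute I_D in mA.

V_GS = V_G = 2.46 V, so V_ov = 2.46 − 1.5 = 0.96 V.
Assume saturation: I_D = ½ k_n V_ov² = 0.5 × 3.86 × 0.96² = 1.78 mA, giving V_DS = V_DD − I_D R_D = 3.19 − 1.78 × 1.76 = 0.0595 V.
But 0.0595 V < V_ov = 0.96 V, so the device is actually in triode.
In triode I_D = k_n[V_ov V_DS − ½ V_DS²] and I_D = (V_DD − V_DS)/R_D. Equating: 3.4 V_DS² − 7.522 V_DS + 3.19 = 0, giving V_DS = 0.572 V (the root below V_ov).
I_D = (3.19 − 0.572) / 1.76 = 1.49 mA.

I_D = 1.49 mA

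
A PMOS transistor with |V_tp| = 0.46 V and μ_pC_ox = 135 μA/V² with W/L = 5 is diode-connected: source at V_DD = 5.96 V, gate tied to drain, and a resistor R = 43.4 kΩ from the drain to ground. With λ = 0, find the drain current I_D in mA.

With gate tied to drain, V_SG = V_SD ≥ V_SG − |V_tp|, so the device is in saturation.
k_p = μ_pC_ox · (W/L) = 0.675 mA/V².
KCL at the drain: ½ k_p (V_SG − |V_tp|)² = (V_DD − V_SG)/R.
Let x = V_SG − 0.46. Then 14.6 x² + x − 5.5 = 0, giving x = 0.58 V (positive root), so V_SG = 1.04 V.
I_D = (V_DD − V_SG)/R = (5.96 − 1.04) / 43.4 = 0.113 mA.

I_D = 0.113 mA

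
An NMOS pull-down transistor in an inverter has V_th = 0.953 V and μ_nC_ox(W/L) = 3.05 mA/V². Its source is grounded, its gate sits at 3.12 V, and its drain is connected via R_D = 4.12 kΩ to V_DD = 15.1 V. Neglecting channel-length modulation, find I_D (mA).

I_D = 3.51 mA

V_GS = V_G = 3.12 V, so V_ov = 3.12 − 0.953 = 2.17 V.
Assume saturation: I_D = ½ k_n V_ov² = 0.5 × 3.05 × 2.17² = 7.16 mA, giving V_DS = V_DD − I_D R_D = 15.1 − 7.16 × 4.12 = -14.4 V.
But -14.4 V < V_ov = 2.17 V, so the device is actually in triode.
In triode I_D = k_n[V_ov V_DS − ½ V_DS²] and I_D = (V_DD − V_DS)/R_D. Equating: 6.28 V_DS² − 28.23 V_DS + 15.1 = 0, giving V_DS = 0.621 V (the root below V_ov).
I_D = (15.1 − 0.621) / 4.12 = 3.51 mA.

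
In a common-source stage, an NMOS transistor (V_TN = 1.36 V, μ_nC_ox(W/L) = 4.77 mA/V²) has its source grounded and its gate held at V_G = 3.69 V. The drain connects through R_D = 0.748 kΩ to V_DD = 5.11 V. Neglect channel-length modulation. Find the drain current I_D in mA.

I_D = 6.00 mA

V_GS = V_G = 3.69 V, so V_ov = 3.69 − 1.36 = 2.33 V.
Assume saturation: I_D = ½ k_n V_ov² = 0.5 × 4.77 × 2.33² = 12.9 mA, giving V_DS = V_DD − I_D R_D = 5.11 − 12.9 × 0.748 = -4.58 V.
But -4.58 V < V_ov = 2.33 V, so the device is actually in triode.
In triode I_D = k_n[V_ov V_DS − ½ V_DS²] and I_D = (V_DD − V_DS)/R_D. Equating: 1.78 V_DS² − 9.313 V_DS + 5.11 = 0, giving V_DS = 0.623 V (the root below V_ov).
I_D = (5.11 − 0.623) / 0.748 = 6 mA.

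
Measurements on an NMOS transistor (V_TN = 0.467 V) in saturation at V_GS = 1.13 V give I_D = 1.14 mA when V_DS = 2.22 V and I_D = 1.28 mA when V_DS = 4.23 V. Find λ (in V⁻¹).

λ = 0.0707 V⁻¹

With V_GS fixed, I_D ∝ (1 + λ V_DS) in saturation, so I_D2/I_D1 = (1 + λ V_DS2)/(1 + λ V_DS1).
1.28/1.14 = 1.123 = (1 + 4.23 λ)/(1 + 2.22 λ).
Solving: λ (I_D1 V_DS2 − I_D2 V_DS1) = I_D2 − I_D1, so λ = (1.28 − 1.14) / (1.14 × 4.23 − 1.28 × 2.22) = 0.14 / 1.98 = 0.0707 V⁻¹.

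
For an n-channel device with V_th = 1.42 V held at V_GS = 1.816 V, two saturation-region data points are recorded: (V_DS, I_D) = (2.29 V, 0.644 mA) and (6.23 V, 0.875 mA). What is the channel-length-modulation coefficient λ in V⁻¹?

λ = 0.115 V⁻¹

With V_GS fixed, I_D ∝ (1 + λ V_DS) in saturation, so I_D2/I_D1 = (1 + λ V_DS2)/(1 + λ V_DS1).
0.875/0.644 = 1.359 = (1 + 6.23 λ)/(1 + 2.29 λ).
Solving: λ (I_D1 V_DS2 − I_D2 V_DS1) = I_D2 − I_D1, so λ = (0.875 − 0.644) / (0.644 × 6.23 − 0.875 × 2.29) = 0.231 / 2.01 = 0.115 V⁻¹.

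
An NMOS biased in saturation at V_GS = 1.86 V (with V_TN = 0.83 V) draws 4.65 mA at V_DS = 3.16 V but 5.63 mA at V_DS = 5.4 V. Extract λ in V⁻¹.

λ = 0.134 V⁻¹

With V_GS fixed, I_D ∝ (1 + λ V_DS) in saturation, so I_D2/I_D1 = (1 + λ V_DS2)/(1 + λ V_DS1).
5.63/4.65 = 1.211 = (1 + 5.4 λ)/(1 + 3.16 λ).
Solving: λ (I_D1 V_DS2 − I_D2 V_DS1) = I_D2 − I_D1, so λ = (5.63 − 4.65) / (4.65 × 5.4 − 5.63 × 3.16) = 0.98 / 7.32 = 0.134 V⁻¹.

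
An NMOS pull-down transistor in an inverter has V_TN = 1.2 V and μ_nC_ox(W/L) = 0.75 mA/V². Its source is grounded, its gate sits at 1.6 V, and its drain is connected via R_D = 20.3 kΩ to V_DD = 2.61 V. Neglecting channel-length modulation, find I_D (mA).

I_D = 0.0600 mA

V_GS = V_G = 1.6 V, so V_ov = 1.6 − 1.2 = 0.4 V.
Assume saturation: I_D = ½ k_n V_ov² = 0.5 × 0.75 × 0.4² = 0.06 mA, giving V_DS = V_DD − I_D R_D = 2.61 − 0.06 × 20.3 = 1.39 V.
V_DS = 1.39 V ≥ V_ov = 0.4 V, confirming saturation.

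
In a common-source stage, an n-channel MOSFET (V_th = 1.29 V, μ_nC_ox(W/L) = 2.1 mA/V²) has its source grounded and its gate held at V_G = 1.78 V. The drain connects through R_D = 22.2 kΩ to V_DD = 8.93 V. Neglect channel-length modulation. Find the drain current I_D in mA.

I_D = 0.252 mA

V_GS = V_G = 1.78 V, so V_ov = 1.78 − 1.29 = 0.49 V.
Assume saturation: I_D = ½ k_n V_ov² = 0.5 × 2.1 × 0.49² = 0.252 mA, giving V_DS = V_DD − I_D R_D = 8.93 − 0.252 × 22.2 = 3.33 V.
V_DS = 3.33 V ≥ V_ov = 0.49 V, confirming saturation.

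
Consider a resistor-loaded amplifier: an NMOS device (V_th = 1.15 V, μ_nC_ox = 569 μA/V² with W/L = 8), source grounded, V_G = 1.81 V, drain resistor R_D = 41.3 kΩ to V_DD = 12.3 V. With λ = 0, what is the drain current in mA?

I_D = 0.295 mA

V_GS = V_G = 1.81 V, so V_ov = 1.81 − 1.15 = 0.66 V.
k_n = μ_nC_ox · (W/L) = 4.552 mA/V².
Assume saturation: I_D = ½ k_n V_ov² = 0.5 × 4.552 × 0.66² = 0.991 mA, giving V_DS = V_DD − I_D R_D = 12.3 − 0.991 × 41.3 = -28.6 V.
But -28.6 V < V_ov = 0.66 V, so the device is actually in triode.
In triode I_D = k_n[V_ov V_DS − ½ V_DS²] and I_D = (V_DD − V_DS)/R_D. Equating: 94 V_DS² − 125.1 V_DS + 12.3 = 0, giving V_DS = 0.107 V (the root below V_ov).
I_D = (12.3 − 0.107) / 41.3 = 0.295 mA.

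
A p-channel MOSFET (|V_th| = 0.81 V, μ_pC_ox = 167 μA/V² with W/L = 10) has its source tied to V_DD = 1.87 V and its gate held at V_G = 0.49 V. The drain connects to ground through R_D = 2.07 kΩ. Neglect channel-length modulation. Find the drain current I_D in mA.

I_D = 0.271 mA

V_SG = V_DD − V_G = 1.87 − 0.49 = 1.38 V, so V_ov = 1.38 − 0.81 = 0.57 V.
k_p = μ_pC_ox · (W/L) = 1.67 mA/V².
Assume saturation: I_D = ½ k_p V_ov² = 0.5 × 1.67 × 0.57² = 0.271 mA, giving V_SD = V_DD − I_D R_D = 1.87 − 0.271 × 2.07 = 1.31 V.
V_SD = 1.31 V ≥ V_ov = 0.57 V, confirming saturation.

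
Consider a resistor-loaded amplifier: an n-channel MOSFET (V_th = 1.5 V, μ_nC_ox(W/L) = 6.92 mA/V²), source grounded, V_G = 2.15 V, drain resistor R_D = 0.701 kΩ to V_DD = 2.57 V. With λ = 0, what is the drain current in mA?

I_D = 1.46 mA

V_GS = V_G = 2.15 V, so V_ov = 2.15 − 1.5 = 0.65 V.
Assume saturation: I_D = ½ k_n V_ov² = 0.5 × 6.92 × 0.65² = 1.46 mA, giving V_DS = V_DD − I_D R_D = 2.57 − 1.46 × 0.701 = 1.55 V.
V_DS = 1.55 V ≥ V_ov = 0.65 V, confirming saturation.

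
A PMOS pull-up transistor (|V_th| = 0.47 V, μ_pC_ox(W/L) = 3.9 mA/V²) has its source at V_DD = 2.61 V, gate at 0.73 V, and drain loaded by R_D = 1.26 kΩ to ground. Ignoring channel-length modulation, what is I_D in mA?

V_SG = V_DD − V_G = 2.61 − 0.73 = 1.88 V, so V_ov = 1.88 − 0.47 = 1.41 V.
Assume saturation: I_D = ½ k_p V_ov² = 0.5 × 3.9 × 1.41² = 3.88 mA, giving V_SD = V_DD − I_D R_D = 2.61 − 3.88 × 1.26 = -2.27 V.
But -2.27 V < V_ov = 1.41 V, so the device is actually in triode.
In triode I_D = k_p[V_ov V_SD − ½ V_SD²] and I_D = (V_DD − V_SD)/R_D. Equating: 2.46 V_SD² − 7.929 V_SD + 2.61 = 0, giving V_SD = 0.372 V (the root below V_ov).
I_D = (2.61 − 0.372) / 1.26 = 1.78 mA.

I_D = 1.78 mA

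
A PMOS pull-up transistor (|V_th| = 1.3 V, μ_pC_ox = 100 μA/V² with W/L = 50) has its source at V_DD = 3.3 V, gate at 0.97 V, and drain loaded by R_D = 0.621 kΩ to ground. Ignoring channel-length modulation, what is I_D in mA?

I_D = 2.65 mA

V_SG = V_DD − V_G = 3.3 − 0.97 = 2.33 V, so V_ov = 2.33 − 1.3 = 1.03 V.
k_p = μ_pC_ox · (W/L) = 5 mA/V².
Assume saturation: I_D = ½ k_p V_ov² = 0.5 × 5 × 1.03² = 2.65 mA, giving V_SD = V_DD − I_D R_D = 3.3 − 2.65 × 0.621 = 1.65 V.
V_SD = 1.65 V ≥ V_ov = 1.03 V, confirming saturation.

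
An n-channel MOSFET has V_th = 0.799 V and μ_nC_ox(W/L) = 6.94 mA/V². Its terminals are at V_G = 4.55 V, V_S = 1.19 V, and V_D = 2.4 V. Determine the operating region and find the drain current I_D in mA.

V_GS = V_G − V_S = 4.55 − 1.19 = 3.36 V; V_DS = V_D − V_S = 2.4 − 1.19 = 1.21 V.
V_ov = V_GS − V_th = 3.36 − 0.799 = 2.56 V.
Since V_DS = 1.21 V < V_ov = 2.56 V, the device is in the triode region.
I_D = k_n [V_ov · V_DS − ½ V_DS²] = 6.94 × [2.56 × 1.21 − 0.5 × 1.21²] = 16.4 mA.

Triode; I_D = 16.4 mA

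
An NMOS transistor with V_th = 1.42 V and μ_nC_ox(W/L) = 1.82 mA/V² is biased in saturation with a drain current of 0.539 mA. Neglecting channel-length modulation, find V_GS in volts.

In saturation I_D = ½ k_n (V_GS − V_th)², so V_GS − V_th = √(2 I_D / k_n) = √(2 × 0.539 / 1.82) = 0.77 V.
V_GS = 1.42 + 0.77 = 2.19 V.

V_GS = 2.19 V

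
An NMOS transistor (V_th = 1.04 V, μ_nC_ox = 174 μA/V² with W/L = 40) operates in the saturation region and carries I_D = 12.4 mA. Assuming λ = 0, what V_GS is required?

V_GS = 2.93 V

k_n = μ_nC_ox · (W/L) = 6.96 mA/V².
In saturation I_D = ½ k_n (V_GS − V_th)², so V_GS − V_th = √(2 I_D / k_n) = √(2 × 12.4 / 6.96) = 1.89 V.
V_GS = 1.04 + 1.89 = 2.93 V.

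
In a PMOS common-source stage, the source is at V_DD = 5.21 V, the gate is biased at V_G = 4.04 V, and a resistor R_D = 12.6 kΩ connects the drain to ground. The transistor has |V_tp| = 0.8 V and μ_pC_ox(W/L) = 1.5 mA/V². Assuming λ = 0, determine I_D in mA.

I_D = 0.103 mA

V_SG = V_DD − V_G = 5.21 − 4.04 = 1.17 V, so V_ov = 1.17 − 0.8 = 0.37 V.
Assume saturation: I_D = ½ k_p V_ov² = 0.5 × 1.5 × 0.37² = 0.103 mA, giving V_SD = V_DD − I_D R_D = 5.21 − 0.103 × 12.6 = 3.92 V.
V_SD = 3.92 V ≥ V_ov = 0.37 V, confirming saturation.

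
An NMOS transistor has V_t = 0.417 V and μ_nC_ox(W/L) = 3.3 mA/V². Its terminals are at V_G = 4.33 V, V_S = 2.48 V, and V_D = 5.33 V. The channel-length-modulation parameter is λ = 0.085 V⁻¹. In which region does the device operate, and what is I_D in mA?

Saturation; I_D = 4.21 mA

V_GS = V_G − V_S = 4.33 − 2.48 = 1.85 V; V_DS = V_D − V_S = 5.33 − 2.48 = 2.85 V.
V_ov = V_GS − V_t = 1.85 − 0.417 = 1.43 V.
Since V_DS = 2.85 V ≥ V_ov = 1.43 V, the device is in saturation.
I_D = ½ k_n V_ov² (1 + λ V_DS) = 0.5 × 3.3 × 1.43² × (1 + 0.085 × 2.85) = 4.21 mA.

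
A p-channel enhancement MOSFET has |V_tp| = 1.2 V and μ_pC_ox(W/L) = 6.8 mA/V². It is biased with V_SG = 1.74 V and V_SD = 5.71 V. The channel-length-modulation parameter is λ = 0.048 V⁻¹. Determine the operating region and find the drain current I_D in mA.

Saturation; I_D = 1.26 mA

V_ov = V_SG − |V_tp| = 1.74 − 1.2 = 0.54 V.
Since V_SD = 5.71 V ≥ V_ov = 0.54 V, the device is in saturation.
I_D = ½ k_p V_ov² (1 + λ V_SD) = 0.5 × 6.8 × 0.54² × (1 + 0.048 × 5.71) = 1.26 mA.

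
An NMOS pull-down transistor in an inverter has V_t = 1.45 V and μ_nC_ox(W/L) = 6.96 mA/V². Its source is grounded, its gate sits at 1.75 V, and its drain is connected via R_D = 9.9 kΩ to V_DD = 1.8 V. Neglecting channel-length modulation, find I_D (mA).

I_D = 0.172 mA

V_GS = V_G = 1.75 V, so V_ov = 1.75 − 1.45 = 0.3 V.
Assume saturation: I_D = ½ k_n V_ov² = 0.5 × 6.96 × 0.3² = 0.313 mA, giving V_DS = V_DD − I_D R_D = 1.8 − 0.313 × 9.9 = -1.3 V.
But -1.3 V < V_ov = 0.3 V, so the device is actually in triode.
In triode I_D = k_n[V_ov V_DS − ½ V_DS²] and I_D = (V_DD − V_DS)/R_D. Equating: 34.5 V_DS² − 21.67 V_DS + 1.8 = 0, giving V_DS = 0.0985 V (the root below V_ov).
I_D = (1.8 − 0.0985) / 9.9 = 0.172 mA.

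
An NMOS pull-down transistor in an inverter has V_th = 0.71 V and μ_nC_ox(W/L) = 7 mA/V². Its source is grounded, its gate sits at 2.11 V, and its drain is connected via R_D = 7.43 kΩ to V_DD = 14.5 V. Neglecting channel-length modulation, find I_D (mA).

I_D = 1.92 mA

V_GS = V_G = 2.11 V, so V_ov = 2.11 − 0.71 = 1.4 V.
Assume saturation: I_D = ½ k_n V_ov² = 0.5 × 7 × 1.4² = 6.86 mA, giving V_DS = V_DD − I_D R_D = 14.5 − 6.86 × 7.43 = -36.5 V.
But -36.5 V < V_ov = 1.4 V, so the device is actually in triode.
In triode I_D = k_n[V_ov V_DS − ½ V_DS²] and I_D = (V_DD − V_DS)/R_D. Equating: 26 V_DS² − 73.81 V_DS + 14.5 = 0, giving V_DS = 0.212 V (the root below V_ov).
I_D = (14.5 − 0.212) / 7.43 = 1.92 mA.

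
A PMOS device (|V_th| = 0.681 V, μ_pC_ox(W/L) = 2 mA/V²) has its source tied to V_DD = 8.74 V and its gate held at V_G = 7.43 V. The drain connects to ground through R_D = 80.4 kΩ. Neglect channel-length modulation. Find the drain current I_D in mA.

I_D = 0.108 mA

V_SG = V_DD − V_G = 8.74 − 7.43 = 1.31 V, so V_ov = 1.31 − 0.681 = 0.629 V.
Assume saturation: I_D = ½ k_p V_ov² = 0.5 × 2 × 0.629² = 0.396 mA, giving V_SD = V_DD − I_D R_D = 8.74 − 0.396 × 80.4 = -23.1 V.
But -23.1 V < V_ov = 0.629 V, so the device is actually in triode.
In triode I_D = k_p[V_ov V_SD − ½ V_SD²] and I_D = (V_DD − V_SD)/R_D. Equating: 80.4 V_SD² − 102.1 V_SD + 8.74 = 0, giving V_SD = 0.0923 V (the root below V_ov).
I_D = (8.74 − 0.0923) / 80.4 = 0.108 mA.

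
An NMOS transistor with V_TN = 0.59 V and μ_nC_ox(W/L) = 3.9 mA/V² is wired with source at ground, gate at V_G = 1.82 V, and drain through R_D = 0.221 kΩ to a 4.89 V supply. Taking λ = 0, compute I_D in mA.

I_D = 2.95 mA

V_GS = V_G = 1.82 V, so V_ov = 1.82 − 0.59 = 1.23 V.
Assume saturation: I_D = ½ k_n V_ov² = 0.5 × 3.9 × 1.23² = 2.95 mA, giving V_DS = V_DD − I_D R_D = 4.89 − 2.95 × 0.221 = 4.24 V.
V_DS = 4.24 V ≥ V_ov = 1.23 V, confirming saturation.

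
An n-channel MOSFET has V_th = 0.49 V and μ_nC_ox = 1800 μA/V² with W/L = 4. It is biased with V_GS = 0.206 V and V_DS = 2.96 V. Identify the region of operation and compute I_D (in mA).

Cutoff; I_D = 0 mA

V_GS = 0.206 V < V_th = 0.49 V, so the transistor is in cutoff.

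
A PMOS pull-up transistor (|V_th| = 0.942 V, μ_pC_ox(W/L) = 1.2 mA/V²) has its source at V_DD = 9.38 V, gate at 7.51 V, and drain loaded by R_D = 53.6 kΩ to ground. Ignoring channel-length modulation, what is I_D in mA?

I_D = 0.172 mA

V_SG = V_DD − V_G = 9.38 − 7.51 = 1.87 V, so V_ov = 1.87 − 0.942 = 0.928 V.
Assume saturation: I_D = ½ k_p V_ov² = 0.5 × 1.2 × 0.928² = 0.517 mA, giving V_SD = V_DD − I_D R_D = 9.38 − 0.517 × 53.6 = -18.3 V.
But -18.3 V < V_ov = 0.928 V, so the device is actually in triode.
In triode I_D = k_p[V_ov V_SD − ½ V_SD²] and I_D = (V_DD − V_SD)/R_D. Equating: 32.2 V_SD² − 60.69 V_SD + 9.38 = 0, giving V_SD = 0.17 V (the root below V_ov).
I_D = (9.38 − 0.17) / 53.6 = 0.172 mA.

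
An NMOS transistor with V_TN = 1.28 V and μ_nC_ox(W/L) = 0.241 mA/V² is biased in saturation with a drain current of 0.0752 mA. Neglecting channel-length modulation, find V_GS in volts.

In saturation I_D = ½ k_n (V_GS − V_TN)², so V_GS − V_TN = √(2 I_D / k_n) = √(2 × 0.0752 / 0.241) = 0.79 V.
V_GS = 1.28 + 0.79 = 2.07 V.

V_GS = 2.07 V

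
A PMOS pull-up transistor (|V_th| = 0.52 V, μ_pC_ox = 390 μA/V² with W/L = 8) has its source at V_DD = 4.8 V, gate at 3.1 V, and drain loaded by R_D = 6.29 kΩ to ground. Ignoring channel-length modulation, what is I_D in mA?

V_SG = V_DD − V_G = 4.8 − 3.1 = 1.7 V, so V_ov = 1.7 − 0.52 = 1.18 V.
k_p = μ_pC_ox · (W/L) = 3.12 mA/V².
Assume saturation: I_D = ½ k_p V_ov² = 0.5 × 3.12 × 1.18² = 2.17 mA, giving V_SD = V_DD − I_D R_D = 4.8 − 2.17 × 6.29 = -8.86 V.
But -8.86 V < V_ov = 1.18 V, so the device is actually in triode.
In triode I_D = k_p[V_ov V_SD − ½ V_SD²] and I_D = (V_DD − V_SD)/R_D. Equating: 9.81 V_SD² − 24.16 V_SD + 4.8 = 0, giving V_SD = 0.218 V (the root below V_ov).
I_D = (4.8 − 0.218) / 6.29 = 0.728 mA.

I_D = 0.728 mA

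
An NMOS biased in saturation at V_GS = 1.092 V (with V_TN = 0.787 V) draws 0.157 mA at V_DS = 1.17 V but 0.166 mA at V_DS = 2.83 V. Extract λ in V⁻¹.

With V_GS fixed, I_D ∝ (1 + λ V_DS) in saturation, so I_D2/I_D1 = (1 + λ V_DS2)/(1 + λ V_DS1).
0.166/0.157 = 1.057 = (1 + 2.83 λ)/(1 + 1.17 λ).
Solving: λ (I_D1 V_DS2 − I_D2 V_DS1) = I_D2 − I_D1, so λ = (0.166 − 0.157) / (0.157 × 2.83 − 0.166 × 1.17) = 0.009 / 0.25 = 0.036 V⁻¹.

λ = 0.0360 V⁻¹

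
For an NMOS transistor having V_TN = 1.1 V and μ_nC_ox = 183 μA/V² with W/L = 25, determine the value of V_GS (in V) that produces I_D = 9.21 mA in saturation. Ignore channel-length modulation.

V_GS = 3.11 V

k_n = μ_nC_ox · (W/L) = 4.575 mA/V².
In saturation I_D = ½ k_n (V_GS − V_TN)², so V_GS − V_TN = √(2 I_D / k_n) = √(2 × 9.21 / 4.575) = 2.01 V.
V_GS = 1.1 + 2.01 = 3.11 V.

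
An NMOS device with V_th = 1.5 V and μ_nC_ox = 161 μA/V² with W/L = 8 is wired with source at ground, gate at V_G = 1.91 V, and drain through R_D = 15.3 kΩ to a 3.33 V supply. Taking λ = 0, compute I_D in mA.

V_GS = V_G = 1.91 V, so V_ov = 1.91 − 1.5 = 0.41 V.
k_n = μ_nC_ox · (W/L) = 1.288 mA/V².
Assume saturation: I_D = ½ k_n V_ov² = 0.5 × 1.288 × 0.41² = 0.108 mA, giving V_DS = V_DD − I_D R_D = 3.33 − 0.108 × 15.3 = 1.67 V.
V_DS = 1.67 V ≥ V_ov = 0.41 V, confirming saturation.

I_D = 0.108 mA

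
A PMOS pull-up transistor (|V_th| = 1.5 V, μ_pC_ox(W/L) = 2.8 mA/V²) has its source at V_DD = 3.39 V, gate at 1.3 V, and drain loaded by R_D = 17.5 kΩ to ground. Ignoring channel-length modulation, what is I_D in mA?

I_D = 0.186 mA

V_SG = V_DD − V_G = 3.39 − 1.3 = 2.09 V, so V_ov = 2.09 − 1.5 = 0.59 V.
Assume saturation: I_D = ½ k_p V_ov² = 0.5 × 2.8 × 0.59² = 0.487 mA, giving V_SD = V_DD − I_D R_D = 3.39 − 0.487 × 17.5 = -5.14 V.
But -5.14 V < V_ov = 0.59 V, so the device is actually in triode.
In triode I_D = k_p[V_ov V_SD − ½ V_SD²] and I_D = (V_DD − V_SD)/R_D. Equating: 24.5 V_SD² − 29.91 V_SD + 3.39 = 0, giving V_SD = 0.126 V (the root below V_ov).
I_D = (3.39 − 0.126) / 17.5 = 0.186 mA.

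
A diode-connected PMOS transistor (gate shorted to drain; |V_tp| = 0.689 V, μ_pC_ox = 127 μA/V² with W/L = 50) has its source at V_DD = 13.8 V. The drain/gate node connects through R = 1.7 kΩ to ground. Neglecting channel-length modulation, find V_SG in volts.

V_SG = 2.16 V

With gate tied to drain, V_SG = V_SD ≥ V_SG − |V_tp|, so the device is in saturation.
k_p = μ_pC_ox · (W/L) = 6.35 mA/V².
KCL at the drain: ½ k_p (V_SG − |V_tp|)² = (V_DD − V_SG)/R.
Let x = V_SG − 0.689. Then 5.4 x² + x − 13.11 = 0, giving x = 1.47 V (positive root), so V_SG = 2.16 V.
I_D = (V_DD − V_SG)/R = (13.8 − 2.16) / 1.7 = 6.85 mA.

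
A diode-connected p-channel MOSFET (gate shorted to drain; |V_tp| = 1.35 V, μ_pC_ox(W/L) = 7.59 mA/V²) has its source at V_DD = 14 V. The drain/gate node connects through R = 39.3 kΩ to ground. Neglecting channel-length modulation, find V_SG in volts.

V_SG = 1.64 V

With gate tied to drain, V_SG = V_SD ≥ V_SG − |V_tp|, so the device is in saturation.
KCL at the drain: ½ k_p (V_SG − |V_tp|)² = (V_DD − V_SG)/R.
Let x = V_SG − 1.35. Then 149 x² + x − 12.65 = 0, giving x = 0.288 V (positive root), so V_SG = 1.64 V.
I_D = (V_DD − V_SG)/R = (14 − 1.64) / 39.3 = 0.315 mA.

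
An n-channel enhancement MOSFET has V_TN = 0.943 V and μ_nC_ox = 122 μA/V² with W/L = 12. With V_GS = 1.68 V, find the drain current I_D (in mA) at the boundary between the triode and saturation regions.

I_D = 0.398 mA

At the boundary V_DS = V_ov = V_GS − V_TN = 1.68 − 0.943 = 0.737 V.
k_n = μ_nC_ox · (W/L) = 1.464 mA/V².
I_D = ½ k_n V_ov² = 0.5 × 1.464 × 0.737² = 0.398 mA.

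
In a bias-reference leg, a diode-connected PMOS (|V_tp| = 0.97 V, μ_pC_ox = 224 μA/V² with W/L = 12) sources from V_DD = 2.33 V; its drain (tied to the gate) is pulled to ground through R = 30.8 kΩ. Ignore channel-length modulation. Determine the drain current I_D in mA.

With gate tied to drain, V_SG = V_SD ≥ V_SG − |V_tp|, so the device is in saturation.
k_p = μ_pC_ox · (W/L) = 2.688 mA/V².
KCL at the drain: ½ k_p (V_SG − |V_tp|)² = (V_DD − V_SG)/R.
Let x = V_SG − 0.97. Then 41.4 x² + x − 1.36 = 0, giving x = 0.17 V (positive root), so V_SG = 1.14 V.
I_D = (V_DD − V_SG)/R = (2.33 − 1.14) / 30.8 = 0.0386 mA.

I_D = 0.0386 mA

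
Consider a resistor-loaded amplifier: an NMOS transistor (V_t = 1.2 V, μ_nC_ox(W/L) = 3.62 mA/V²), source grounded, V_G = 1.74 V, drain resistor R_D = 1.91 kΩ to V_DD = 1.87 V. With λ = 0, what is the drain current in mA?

I_D = 0.528 mA

V_GS = V_G = 1.74 V, so V_ov = 1.74 − 1.2 = 0.54 V.
Assume saturation: I_D = ½ k_n V_ov² = 0.5 × 3.62 × 0.54² = 0.528 mA, giving V_DS = V_DD − I_D R_D = 1.87 − 0.528 × 1.91 = 0.862 V.
V_DS = 0.862 V ≥ V_ov = 0.54 V, confirming saturation.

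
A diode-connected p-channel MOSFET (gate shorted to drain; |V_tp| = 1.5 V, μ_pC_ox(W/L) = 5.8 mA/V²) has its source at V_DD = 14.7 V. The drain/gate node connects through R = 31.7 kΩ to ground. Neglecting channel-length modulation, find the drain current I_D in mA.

With gate tied to drain, V_SG = V_SD ≥ V_SG − |V_tp|, so the device is in saturation.
KCL at the drain: ½ k_p (V_SG − |V_tp|)² = (V_DD − V_SG)/R.
Let x = V_SG − 1.5. Then 91.9 x² + x − 13.2 = 0, giving x = 0.374 V (positive root), so V_SG = 1.87 V.
I_D = (V_DD − V_SG)/R = (14.7 − 1.87) / 31.7 = 0.405 mA.

I_D = 0.405 mA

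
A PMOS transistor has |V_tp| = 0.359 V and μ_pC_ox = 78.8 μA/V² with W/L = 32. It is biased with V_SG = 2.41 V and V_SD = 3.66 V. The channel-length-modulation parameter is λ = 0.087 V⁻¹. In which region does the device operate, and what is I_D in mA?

Saturation; I_D = 6.99 mA

k_p = μ_pC_ox · (W/L) = 2.522 mA/V².
V_ov = V_SG − |V_tp| = 2.41 − 0.359 = 2.05 V.
Since V_SD = 3.66 V ≥ V_ov = 2.05 V, the device is in saturation.
I_D = ½ k_p V_ov² (1 + λ V_SD) = 0.5 × 2.522 × 2.05² × (1 + 0.087 × 3.66) = 6.99 mA.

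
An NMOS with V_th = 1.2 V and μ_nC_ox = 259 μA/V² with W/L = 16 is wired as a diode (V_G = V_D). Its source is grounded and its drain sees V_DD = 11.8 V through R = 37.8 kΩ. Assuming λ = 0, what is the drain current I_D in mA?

I_D = 0.271 mA

With gate tied to drain, V_GS = V_DS ≥ V_GS − V_th, so the device is in saturation.
k_n = μ_nC_ox · (W/L) = 4.144 mA/V².
KCL at the drain: ½ k_n (V_GS − V_th)² = (V_DD − V_GS)/R.
Let x = V_GS − 1.2. Then 78.3 x² + x − 10.6 = 0, giving x = 0.362 V (positive root), so V_GS = 1.56 V.
I_D = (V_DD − V_GS)/R = (11.8 − 1.56) / 37.8 = 0.271 mA.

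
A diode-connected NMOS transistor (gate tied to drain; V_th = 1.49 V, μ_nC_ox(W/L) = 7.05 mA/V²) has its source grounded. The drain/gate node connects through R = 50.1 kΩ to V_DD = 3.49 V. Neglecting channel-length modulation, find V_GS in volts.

V_GS = 1.59 V

With gate tied to drain, V_GS = V_DS ≥ V_GS − V_th, so the device is in saturation.
KCL at the drain: ½ k_n (V_GS − V_th)² = (V_DD − V_GS)/R.
Let x = V_GS − 1.49. Then 177 x² + x − 2 = 0, giving x = 0.104 V (positive root), so V_GS = 1.59 V.
I_D = (V_DD − V_GS)/R = (3.49 − 1.59) / 50.1 = 0.0379 mA.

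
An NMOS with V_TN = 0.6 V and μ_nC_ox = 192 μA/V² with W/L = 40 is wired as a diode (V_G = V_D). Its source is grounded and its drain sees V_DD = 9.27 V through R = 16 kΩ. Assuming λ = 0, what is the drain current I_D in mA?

I_D = 0.519 mA

With gate tied to drain, V_GS = V_DS ≥ V_GS − V_TN, so the device is in saturation.
k_n = μ_nC_ox · (W/L) = 7.68 mA/V².
KCL at the drain: ½ k_n (V_GS − V_TN)² = (V_DD − V_GS)/R.
Let x = V_GS − 0.6. Then 61.4 x² + x − 8.67 = 0, giving x = 0.368 V (positive root), so V_GS = 0.968 V.
I_D = (V_DD − V_GS)/R = (9.27 − 0.968) / 16 = 0.519 mA.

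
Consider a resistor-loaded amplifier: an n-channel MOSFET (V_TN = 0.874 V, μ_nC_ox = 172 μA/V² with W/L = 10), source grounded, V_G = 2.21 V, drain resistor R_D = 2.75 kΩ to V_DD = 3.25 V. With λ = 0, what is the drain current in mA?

V_GS = V_G = 2.21 V, so V_ov = 2.21 − 0.874 = 1.34 V.
k_n = μ_nC_ox · (W/L) = 1.72 mA/V².
Assume saturation: I_D = ½ k_n V_ov² = 0.5 × 1.72 × 1.34² = 1.54 mA, giving V_DS = V_DD − I_D R_D = 3.25 − 1.54 × 2.75 = -0.971 V.
But -0.971 V < V_ov = 1.34 V, so the device is actually in triode.
In triode I_D = k_n[V_ov V_DS − ½ V_DS²] and I_D = (V_DD − V_DS)/R_D. Equating: 2.36 V_DS² − 7.319 V_DS + 3.25 = 0, giving V_DS = 0.537 V (the root below V_ov).
I_D = (3.25 − 0.537) / 2.75 = 0.986 mA.

I_D = 0.986 mA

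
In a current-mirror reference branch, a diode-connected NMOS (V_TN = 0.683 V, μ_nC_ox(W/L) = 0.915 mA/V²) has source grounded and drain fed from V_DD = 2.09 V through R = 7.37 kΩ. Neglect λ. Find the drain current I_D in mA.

I_D = 0.121 mA

With gate tied to drain, V_GS = V_DS ≥ V_GS − V_TN, so the device is in saturation.
KCL at the drain: ½ k_n (V_GS − V_TN)² = (V_DD − V_GS)/R.
Let x = V_GS − 0.683. Then 3.37 x² + x − 1.407 = 0, giving x = 0.514 V (positive root), so V_GS = 1.2 V.
I_D = (V_DD − V_GS)/R = (2.09 − 1.2) / 7.37 = 0.121 mA.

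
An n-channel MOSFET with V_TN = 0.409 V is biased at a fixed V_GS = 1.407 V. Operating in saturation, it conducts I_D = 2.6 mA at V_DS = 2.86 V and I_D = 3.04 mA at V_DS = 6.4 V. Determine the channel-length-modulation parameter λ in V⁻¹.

λ = 0.0554 V⁻¹

With V_GS fixed, I_D ∝ (1 + λ V_DS) in saturation, so I_D2/I_D1 = (1 + λ V_DS2)/(1 + λ V_DS1).
3.04/2.6 = 1.169 = (1 + 6.4 λ)/(1 + 2.86 λ).
Solving: λ (I_D1 V_DS2 − I_D2 V_DS1) = I_D2 − I_D1, so λ = (3.04 − 2.6) / (2.6 × 6.4 − 3.04 × 2.86) = 0.44 / 7.95 = 0.0554 V⁻¹.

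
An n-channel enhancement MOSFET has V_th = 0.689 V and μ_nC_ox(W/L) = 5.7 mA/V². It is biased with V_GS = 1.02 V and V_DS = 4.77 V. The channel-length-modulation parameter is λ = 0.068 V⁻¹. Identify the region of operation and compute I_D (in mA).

V_ov = V_GS − V_th = 1.02 − 0.689 = 0.331 V.
Since V_DS = 4.77 V ≥ V_ov = 0.331 V, the device is in saturation.
I_D = ½ k_n V_ov² (1 + λ V_DS) = 0.5 × 5.7 × 0.331² × (1 + 0.068 × 4.77) = 0.414 mA.

Saturation; I_D = 0.414 mA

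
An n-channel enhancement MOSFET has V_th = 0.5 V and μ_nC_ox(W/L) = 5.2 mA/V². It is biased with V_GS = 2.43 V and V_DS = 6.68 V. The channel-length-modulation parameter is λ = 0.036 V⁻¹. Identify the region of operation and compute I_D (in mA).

V_ov = V_GS − V_th = 2.43 − 0.5 = 1.93 V.
Since V_DS = 6.68 V ≥ V_ov = 1.93 V, the device is in saturation.
I_D = ½ k_n V_ov² (1 + λ V_DS) = 0.5 × 5.2 × 1.93² × (1 + 0.036 × 6.68) = 12 mA.

Saturation; I_D = 12.0 mA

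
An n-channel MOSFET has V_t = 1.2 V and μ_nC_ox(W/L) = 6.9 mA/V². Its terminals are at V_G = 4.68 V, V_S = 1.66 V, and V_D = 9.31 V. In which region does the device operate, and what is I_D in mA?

V_GS = V_G − V_S = 4.68 − 1.66 = 3.02 V; V_DS = V_D − V_S = 9.31 − 1.66 = 7.65 V.
V_ov = V_GS − V_t = 3.02 − 1.2 = 1.82 V.
Since V_DS = 7.65 V ≥ V_ov = 1.82 V, the device is in saturation.
I_D = ½ k_n V_ov² = 0.5 × 6.9 × 1.82² = 11.4 mA.

Saturation; I_D = 11.4 mA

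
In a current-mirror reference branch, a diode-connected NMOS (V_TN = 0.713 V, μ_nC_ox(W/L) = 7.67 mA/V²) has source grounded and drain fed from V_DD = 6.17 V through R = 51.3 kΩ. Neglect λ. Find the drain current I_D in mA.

With gate tied to drain, V_GS = V_DS ≥ V_GS − V_TN, so the device is in saturation.
KCL at the drain: ½ k_n (V_GS − V_TN)² = (V_DD − V_GS)/R.
Let x = V_GS − 0.713. Then 197 x² + x − 5.457 = 0, giving x = 0.164 V (positive root), so V_GS = 0.877 V.
I_D = (V_DD − V_GS)/R = (6.17 − 0.877) / 51.3 = 0.103 mA.

I_D = 0.103 mA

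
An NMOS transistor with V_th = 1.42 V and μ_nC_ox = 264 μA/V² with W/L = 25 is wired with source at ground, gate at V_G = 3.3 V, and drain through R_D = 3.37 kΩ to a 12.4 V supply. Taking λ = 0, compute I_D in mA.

V_GS = V_G = 3.3 V, so V_ov = 3.3 − 1.42 = 1.88 V.
k_n = μ_nC_ox · (W/L) = 6.6 mA/V².
Assume saturation: I_D = ½ k_n V_ov² = 0.5 × 6.6 × 1.88² = 11.7 mA, giving V_DS = V_DD − I_D R_D = 12.4 − 11.7 × 3.37 = -26.9 V.
But -26.9 V < V_ov = 1.88 V, so the device is actually in triode.
In triode I_D = k_n[V_ov V_DS − ½ V_DS²] and I_D = (V_DD − V_DS)/R_D. Equating: 11.1 V_DS² − 42.81 V_DS + 12.4 = 0, giving V_DS = 0.315 V (the root below V_ov).
I_D = (12.4 − 0.315) / 3.37 = 3.59 mA.

I_D = 3.59 mA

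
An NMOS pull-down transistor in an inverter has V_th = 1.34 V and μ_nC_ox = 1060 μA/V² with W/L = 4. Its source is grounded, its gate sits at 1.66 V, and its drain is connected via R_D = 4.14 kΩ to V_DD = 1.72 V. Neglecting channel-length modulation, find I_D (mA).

V_GS = V_G = 1.66 V, so V_ov = 1.66 − 1.34 = 0.32 V.
k_n = μ_nC_ox · (W/L) = 4.24 mA/V².
Assume saturation: I_D = ½ k_n V_ov² = 0.5 × 4.24 × 0.32² = 0.217 mA, giving V_DS = V_DD − I_D R_D = 1.72 − 0.217 × 4.14 = 0.821 V.
V_DS = 0.821 V ≥ V_ov = 0.32 V, confirming saturation.

I_D = 0.217 mA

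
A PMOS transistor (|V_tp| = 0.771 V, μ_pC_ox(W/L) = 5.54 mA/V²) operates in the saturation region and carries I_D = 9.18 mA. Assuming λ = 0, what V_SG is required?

In saturation I_D = ½ k_p (V_SG − |V_tp|)², so V_SG − |V_tp| = √(2 I_D / k_p) = √(2 × 9.18 / 5.54) = 1.82 V.
V_SG = 0.771 + 1.82 = 2.59 V.

V_SG = 2.59 V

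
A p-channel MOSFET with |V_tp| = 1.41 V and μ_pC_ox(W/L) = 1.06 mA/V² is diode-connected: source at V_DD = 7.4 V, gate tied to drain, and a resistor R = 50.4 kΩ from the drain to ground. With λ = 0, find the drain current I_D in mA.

I_D = 0.110 mA

With gate tied to drain, V_SG = V_SD ≥ V_SG − |V_tp|, so the device is in saturation.
KCL at the drain: ½ k_p (V_SG − |V_tp|)² = (V_DD − V_SG)/R.
Let x = V_SG − 1.41. Then 26.7 x² + x − 5.99 = 0, giving x = 0.455 V (positive root), so V_SG = 1.87 V.
I_D = (V_DD − V_SG)/R = (7.4 − 1.87) / 50.4 = 0.11 mA.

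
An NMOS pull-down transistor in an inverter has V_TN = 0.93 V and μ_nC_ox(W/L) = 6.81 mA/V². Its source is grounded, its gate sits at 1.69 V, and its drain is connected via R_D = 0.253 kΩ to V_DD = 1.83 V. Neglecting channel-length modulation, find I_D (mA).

V_GS = V_G = 1.69 V, so V_ov = 1.69 − 0.93 = 0.76 V.
Assume saturation: I_D = ½ k_n V_ov² = 0.5 × 6.81 × 0.76² = 1.97 mA, giving V_DS = V_DD − I_D R_D = 1.83 − 1.97 × 0.253 = 1.33 V.
V_DS = 1.33 V ≥ V_ov = 0.76 V, confirming saturation.

I_D = 1.97 mA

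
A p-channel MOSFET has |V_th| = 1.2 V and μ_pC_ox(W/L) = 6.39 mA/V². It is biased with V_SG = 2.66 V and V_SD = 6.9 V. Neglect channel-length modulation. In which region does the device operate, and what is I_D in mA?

Saturation; I_D = 6.81 mA

V_ov = V_SG − |V_th| = 2.66 − 1.2 = 1.46 V.
Since V_SD = 6.9 V ≥ V_ov = 1.46 V, the device is in saturation.
I_D = ½ k_p V_ov² = 0.5 × 6.39 × 1.46² = 6.81 mA.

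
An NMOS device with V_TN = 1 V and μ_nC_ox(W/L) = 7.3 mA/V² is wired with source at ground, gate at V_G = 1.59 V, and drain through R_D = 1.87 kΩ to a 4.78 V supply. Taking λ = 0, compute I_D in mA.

I_D = 1.27 mA

V_GS = V_G = 1.59 V, so V_ov = 1.59 − 1 = 0.59 V.
Assume saturation: I_D = ½ k_n V_ov² = 0.5 × 7.3 × 0.59² = 1.27 mA, giving V_DS = V_DD − I_D R_D = 4.78 − 1.27 × 1.87 = 2.4 V.
V_DS = 2.4 V ≥ V_ov = 0.59 V, confirming saturation.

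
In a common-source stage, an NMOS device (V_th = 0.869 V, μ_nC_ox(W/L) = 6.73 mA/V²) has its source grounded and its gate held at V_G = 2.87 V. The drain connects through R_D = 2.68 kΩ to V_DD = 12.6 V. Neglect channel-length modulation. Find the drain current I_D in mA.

V_GS = V_G = 2.87 V, so V_ov = 2.87 − 0.869 = 2 V.
Assume saturation: I_D = ½ k_n V_ov² = 0.5 × 6.73 × 2² = 13.5 mA, giving V_DS = V_DD − I_D R_D = 12.6 − 13.5 × 2.68 = -23.5 V.
But -23.5 V < V_ov = 2 V, so the device is actually in triode.
In triode I_D = k_n[V_ov V_DS − ½ V_DS²] and I_D = (V_DD − V_DS)/R_D. Equating: 9.02 V_DS² − 37.09 V_DS + 12.6 = 0, giving V_DS = 0.374 V (the root below V_ov).
I_D = (12.6 − 0.374) / 2.68 = 4.56 mA.

I_D = 4.56 mA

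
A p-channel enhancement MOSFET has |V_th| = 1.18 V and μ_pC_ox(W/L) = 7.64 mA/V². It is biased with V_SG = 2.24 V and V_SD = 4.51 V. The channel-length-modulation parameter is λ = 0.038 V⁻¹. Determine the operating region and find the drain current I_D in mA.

V_ov = V_SG − |V_th| = 2.24 − 1.18 = 1.06 V.
Since V_SD = 4.51 V ≥ V_ov = 1.06 V, the device is in saturation.
I_D = ½ k_p V_ov² (1 + λ V_SD) = 0.5 × 7.64 × 1.06² × (1 + 0.038 × 4.51) = 5.03 mA.

Saturation; I_D = 5.03 mA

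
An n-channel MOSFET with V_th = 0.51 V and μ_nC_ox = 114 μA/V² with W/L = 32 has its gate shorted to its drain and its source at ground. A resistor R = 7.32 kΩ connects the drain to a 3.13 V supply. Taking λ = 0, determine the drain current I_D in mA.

With gate tied to drain, V_GS = V_DS ≥ V_GS − V_th, so the device is in saturation.
k_n = μ_nC_ox · (W/L) = 3.648 mA/V².
KCL at the drain: ½ k_n (V_GS − V_th)² = (V_DD − V_GS)/R.
Let x = V_GS − 0.51. Then 13.4 x² + x − 2.62 = 0, giving x = 0.407 V (positive root), so V_GS = 0.917 V.
I_D = (V_DD − V_GS)/R = (3.13 − 0.917) / 7.32 = 0.302 mA.

I_D = 0.302 mA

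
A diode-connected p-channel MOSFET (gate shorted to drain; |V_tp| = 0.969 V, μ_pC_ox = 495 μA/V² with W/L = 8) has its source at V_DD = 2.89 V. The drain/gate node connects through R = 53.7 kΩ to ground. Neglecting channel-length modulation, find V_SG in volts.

With gate tied to drain, V_SG = V_SD ≥ V_SG − |V_tp|, so the device is in saturation.
k_p = μ_pC_ox · (W/L) = 3.96 mA/V².
KCL at the drain: ½ k_p (V_SG − |V_tp|)² = (V_DD − V_SG)/R.
Let x = V_SG − 0.969. Then 106 x² + x − 1.921 = 0, giving x = 0.13 V (positive root), so V_SG = 1.1 V.
I_D = (V_DD − V_SG)/R = (2.89 − 1.1) / 53.7 = 0.0334 mA.

V_SG = 1.10 V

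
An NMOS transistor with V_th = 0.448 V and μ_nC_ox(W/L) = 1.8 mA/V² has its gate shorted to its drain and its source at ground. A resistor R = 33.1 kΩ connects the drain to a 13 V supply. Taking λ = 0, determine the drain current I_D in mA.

I_D = 0.360 mA

With gate tied to drain, V_GS = V_DS ≥ V_GS − V_th, so the device is in saturation.
KCL at the drain: ½ k_n (V_GS − V_th)² = (V_DD − V_GS)/R.
Let x = V_GS − 0.448. Then 29.8 x² + x − 12.55 = 0, giving x = 0.633 V (positive root), so V_GS = 1.08 V.
I_D = (V_DD − V_GS)/R = (13 − 1.08) / 33.1 = 0.36 mA.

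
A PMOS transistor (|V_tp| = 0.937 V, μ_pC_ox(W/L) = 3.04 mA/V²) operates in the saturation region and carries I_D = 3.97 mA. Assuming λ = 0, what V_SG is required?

V_SG = 2.55 V

In saturation I_D = ½ k_p (V_SG − |V_tp|)², so V_SG − |V_tp| = √(2 I_D / k_p) = √(2 × 3.97 / 3.04) = 1.62 V.
V_SG = 0.937 + 1.62 = 2.55 V.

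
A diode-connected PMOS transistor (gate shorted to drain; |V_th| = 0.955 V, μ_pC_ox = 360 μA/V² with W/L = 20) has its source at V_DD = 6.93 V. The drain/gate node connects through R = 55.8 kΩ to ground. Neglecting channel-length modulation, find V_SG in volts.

With gate tied to drain, V_SG = V_SD ≥ V_SG − |V_th|, so the device is in saturation.
k_p = μ_pC_ox · (W/L) = 7.2 mA/V².
KCL at the drain: ½ k_p (V_SG − |V_th|)² = (V_DD − V_SG)/R.
Let x = V_SG − 0.955. Then 201 x² + x − 5.975 = 0, giving x = 0.17 V (positive root), so V_SG = 1.12 V.
I_D = (V_DD − V_SG)/R = (6.93 − 1.12) / 55.8 = 0.104 mA.

V_SG = 1.12 V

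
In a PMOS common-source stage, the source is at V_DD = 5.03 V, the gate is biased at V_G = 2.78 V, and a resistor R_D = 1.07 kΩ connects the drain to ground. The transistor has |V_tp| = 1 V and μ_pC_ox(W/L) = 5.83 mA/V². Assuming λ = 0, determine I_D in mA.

I_D = 3.96 mA

V_SG = V_DD − V_G = 5.03 − 2.78 = 2.25 V, so V_ov = 2.25 − 1 = 1.25 V.
Assume saturation: I_D = ½ k_p V_ov² = 0.5 × 5.83 × 1.25² = 4.55 mA, giving V_SD = V_DD − I_D R_D = 5.03 − 4.55 × 1.07 = 0.156 V.
But 0.156 V < V_ov = 1.25 V, so the device is actually in triode.
In triode I_D = k_p[V_ov V_SD − ½ V_SD²] and I_D = (V_DD − V_SD)/R_D. Equating: 3.12 V_SD² − 8.798 V_SD + 5.03 = 0, giving V_SD = 0.797 V (the root below V_ov).
I_D = (5.03 − 0.797) / 1.07 = 3.96 mA.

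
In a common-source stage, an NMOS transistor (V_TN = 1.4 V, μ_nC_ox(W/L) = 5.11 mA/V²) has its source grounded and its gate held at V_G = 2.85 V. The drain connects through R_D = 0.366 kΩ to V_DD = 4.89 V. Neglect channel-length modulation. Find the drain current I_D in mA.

V_GS = V_G = 2.85 V, so V_ov = 2.85 − 1.4 = 1.45 V.
Assume saturation: I_D = ½ k_n V_ov² = 0.5 × 5.11 × 1.45² = 5.37 mA, giving V_DS = V_DD − I_D R_D = 4.89 − 5.37 × 0.366 = 2.92 V.
V_DS = 2.92 V ≥ V_ov = 1.45 V, confirming saturation.

I_D = 5.37 mA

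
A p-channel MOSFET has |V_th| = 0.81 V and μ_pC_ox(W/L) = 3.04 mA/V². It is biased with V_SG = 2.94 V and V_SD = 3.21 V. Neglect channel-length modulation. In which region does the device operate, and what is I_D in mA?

V_ov = V_SG − |V_th| = 2.94 − 0.81 = 2.13 V.
Since V_SD = 3.21 V ≥ V_ov = 2.13 V, the device is in saturation.
I_D = ½ k_p V_ov² = 0.5 × 3.04 × 2.13² = 6.9 mA.

Saturation; I_D = 6.90 mA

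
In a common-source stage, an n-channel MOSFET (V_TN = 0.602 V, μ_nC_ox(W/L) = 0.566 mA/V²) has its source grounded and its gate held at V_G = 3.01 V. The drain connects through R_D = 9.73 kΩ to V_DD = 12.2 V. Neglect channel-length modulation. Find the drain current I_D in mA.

V_GS = V_G = 3.01 V, so V_ov = 3.01 − 0.602 = 2.41 V.
Assume saturation: I_D = ½ k_n V_ov² = 0.5 × 0.566 × 2.41² = 1.64 mA, giving V_DS = V_DD − I_D R_D = 12.2 − 1.64 × 9.73 = -3.77 V.
But -3.77 V < V_ov = 2.41 V, so the device is actually in triode.
In triode I_D = k_n[V_ov V_DS − ½ V_DS²] and I_D = (V_DD − V_DS)/R_D. Equating: 2.75 V_DS² − 14.26 V_DS + 12.2 = 0, giving V_DS = 1.08 V (the root below V_ov).
I_D = (12.2 − 1.08) / 9.73 = 1.14 mA.

I_D = 1.14 mA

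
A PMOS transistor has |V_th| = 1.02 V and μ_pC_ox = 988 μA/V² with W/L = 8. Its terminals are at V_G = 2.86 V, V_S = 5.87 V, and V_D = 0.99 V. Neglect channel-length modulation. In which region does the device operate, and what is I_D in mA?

V_SG = V_S − V_G = 5.87 − 2.86 = 3.01 V; V_SD = V_S − V_D = 5.87 − 0.99 = 4.88 V.
k_p = μ_pC_ox · (W/L) = 7.904 mA/V².
V_ov = V_SG − |V_th| = 3.01 − 1.02 = 1.99 V.
Since V_SD = 4.88 V ≥ V_ov = 1.99 V, the device is in saturation.
I_D = ½ k_p V_ov² = 0.5 × 7.904 × 1.99² = 15.7 mA.

Saturation; I_D = 15.7 mA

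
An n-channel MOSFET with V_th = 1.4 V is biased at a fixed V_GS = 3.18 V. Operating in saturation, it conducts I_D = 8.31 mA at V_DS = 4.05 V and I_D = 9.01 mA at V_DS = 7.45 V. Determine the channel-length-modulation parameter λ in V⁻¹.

λ = 0.0275 V⁻¹

With V_GS fixed, I_D ∝ (1 + λ V_DS) in saturation, so I_D2/I_D1 = (1 + λ V_DS2)/(1 + λ V_DS1).
9.01/8.31 = 1.084 = (1 + 7.45 λ)/(1 + 4.05 λ).
Solving: λ (I_D1 V_DS2 − I_D2 V_DS1) = I_D2 − I_D1, so λ = (9.01 − 8.31) / (8.31 × 7.45 − 9.01 × 4.05) = 0.7 / 25.4 = 0.0275 V⁻¹.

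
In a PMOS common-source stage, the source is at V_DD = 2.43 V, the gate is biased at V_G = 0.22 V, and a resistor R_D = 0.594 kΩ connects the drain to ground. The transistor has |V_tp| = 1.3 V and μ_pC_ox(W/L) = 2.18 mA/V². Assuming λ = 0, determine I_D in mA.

I_D = 0.903 mA

V_SG = V_DD − V_G = 2.43 − 0.22 = 2.21 V, so V_ov = 2.21 − 1.3 = 0.91 V.
Assume saturation: I_D = ½ k_p V_ov² = 0.5 × 2.18 × 0.91² = 0.903 mA, giving V_SD = V_DD − I_D R_D = 2.43 − 0.903 × 0.594 = 1.89 V.
V_SD = 1.89 V ≥ V_ov = 0.91 V, confirming saturation.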